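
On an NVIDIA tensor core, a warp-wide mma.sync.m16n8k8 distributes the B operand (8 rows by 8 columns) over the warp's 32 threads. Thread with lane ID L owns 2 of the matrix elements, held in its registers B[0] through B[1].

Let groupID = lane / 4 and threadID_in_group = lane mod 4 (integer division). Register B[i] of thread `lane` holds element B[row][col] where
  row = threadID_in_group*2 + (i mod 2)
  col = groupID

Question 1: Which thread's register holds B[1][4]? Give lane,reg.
16,1

c: 4->gid=4  r: 1->tid=0,i&1=1
L=4*4+0=16  i=1=1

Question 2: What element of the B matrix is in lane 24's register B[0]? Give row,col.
0,6

lane 24: grp=6 (24/4), tig=0 (24%4)
i=0: r=0*2+0=0, c=grp=6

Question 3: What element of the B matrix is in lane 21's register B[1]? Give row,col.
3,5

L=21->g=21>>2=5, t=21&3=1
[1]->row 1·2+1=3  col g=5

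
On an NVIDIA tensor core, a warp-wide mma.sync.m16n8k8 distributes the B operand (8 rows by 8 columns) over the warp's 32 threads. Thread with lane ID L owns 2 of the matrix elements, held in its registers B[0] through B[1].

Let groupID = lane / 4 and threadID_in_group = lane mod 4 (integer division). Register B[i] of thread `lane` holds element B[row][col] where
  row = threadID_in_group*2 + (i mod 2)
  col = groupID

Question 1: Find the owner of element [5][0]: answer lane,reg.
2,1

c: 0->gid=0  r: 5->tid=2,i&1=1
L=0*4+2=2  i=1=1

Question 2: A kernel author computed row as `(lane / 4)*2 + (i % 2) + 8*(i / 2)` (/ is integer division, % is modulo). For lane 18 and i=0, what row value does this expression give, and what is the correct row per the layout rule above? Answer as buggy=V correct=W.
buggy=8 correct=4

`(lane / 4)*2 + (i % 2) + 8*(i / 2)`[18,0]⇒8
lane 18: gr=4 (18/4), th=2 (18%4)
i=0: r=2*2+0=4, c=gr=4
row: 8 vs 4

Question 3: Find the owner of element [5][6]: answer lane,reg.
c: 6->gid=6  r: 5->tid=2,i&1=1
L=6*4+2=26  i=1=1

26,1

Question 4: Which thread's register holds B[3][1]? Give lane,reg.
5,1

c=1->g=1  r=3->t=1,b0=1
L=1*4+1=5  i=1=1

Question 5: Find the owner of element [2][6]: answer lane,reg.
c:6=>grp=6  r:2=>tig=1,lo=0
L=6*4+1=25  i=0=0

25,0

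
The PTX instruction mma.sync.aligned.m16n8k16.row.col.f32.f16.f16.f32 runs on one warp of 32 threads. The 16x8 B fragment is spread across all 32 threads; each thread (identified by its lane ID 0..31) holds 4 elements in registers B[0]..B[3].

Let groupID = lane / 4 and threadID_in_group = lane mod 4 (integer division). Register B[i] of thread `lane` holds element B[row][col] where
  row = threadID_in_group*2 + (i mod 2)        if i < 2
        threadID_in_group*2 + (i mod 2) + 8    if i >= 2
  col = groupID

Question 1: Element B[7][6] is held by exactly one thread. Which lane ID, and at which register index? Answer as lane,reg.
27,1

c=6⇒gr=6  r=7⇒Rb=0,th=3,odd=1
L=6*4+3=27  i=0*2+1=1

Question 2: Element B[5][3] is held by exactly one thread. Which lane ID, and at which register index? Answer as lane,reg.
14,1

c: 3->gid=3  r: 5->r8=0,tid=2,i&1=1
L=3*4+2=14  i=0*2+1=1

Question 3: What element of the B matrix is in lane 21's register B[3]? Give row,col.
11,5

lane 21: G=5 (21/4), T=1 (21%4)
i=3: r=1*2+1+8=11, c=G=5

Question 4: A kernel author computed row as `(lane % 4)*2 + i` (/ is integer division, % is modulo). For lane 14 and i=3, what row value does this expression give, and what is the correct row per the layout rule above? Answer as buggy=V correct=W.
`(lane % 4)*2 + i`[14,3]->7
lane 14: g=3 (14/4), t=2 (14%4)
i=3: r=2*2+1+8=13, c=g=3
row: 7 vs 13

buggy=7 correct=13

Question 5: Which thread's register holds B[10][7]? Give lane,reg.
29,2

c=7->g=7  r=10->rb=1,t=1,b0=0
L=7*4+1=29  i=1*2+0=2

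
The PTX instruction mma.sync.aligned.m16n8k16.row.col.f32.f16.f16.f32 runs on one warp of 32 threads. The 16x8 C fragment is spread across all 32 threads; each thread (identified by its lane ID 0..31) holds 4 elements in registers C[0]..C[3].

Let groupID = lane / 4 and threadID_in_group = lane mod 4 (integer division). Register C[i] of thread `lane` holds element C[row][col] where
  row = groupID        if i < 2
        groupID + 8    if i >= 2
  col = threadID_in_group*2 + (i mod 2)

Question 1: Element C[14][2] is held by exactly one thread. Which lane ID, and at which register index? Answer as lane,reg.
25,2

r: 14->gid=6,r8=1  c: 2->tid=1,i&1=0
L=6*4+1=25  i=1*2+0=2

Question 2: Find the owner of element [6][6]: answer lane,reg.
r: 6->gid=6,r8=0  c: 6->tid=3,i&1=0
L=6*4+3=27  i=0*2+0=0

27,0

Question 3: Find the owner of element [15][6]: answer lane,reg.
31,2

r:15=>grp=7,rB=1  c:6=>tig=3,lo=0
L=7*4+3=31  i=1*2+0=2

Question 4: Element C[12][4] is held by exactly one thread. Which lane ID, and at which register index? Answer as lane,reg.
18,2

r=12⇒gr=4,Rb=1  c=4⇒th=2,odd=0
L=4*4+2=18  i=1*2+0=2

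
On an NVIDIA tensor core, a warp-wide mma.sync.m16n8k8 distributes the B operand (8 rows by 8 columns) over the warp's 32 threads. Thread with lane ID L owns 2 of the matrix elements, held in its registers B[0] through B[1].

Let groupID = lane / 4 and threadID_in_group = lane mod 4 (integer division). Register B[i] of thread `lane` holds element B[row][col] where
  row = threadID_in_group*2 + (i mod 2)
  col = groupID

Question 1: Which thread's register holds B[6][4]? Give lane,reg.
c=4->g=4  r=6->t=3,b0=0
L=4*4+3=19  i=0=0

19,0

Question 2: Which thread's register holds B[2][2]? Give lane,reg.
9,0

c=2→G=2  r=2→T=1,p=0
L=2*4+1=9  i=0=0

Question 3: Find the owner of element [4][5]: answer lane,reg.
c=5→G=5  r=4→T=2,p=0
L=5*4+2=22  i=0=0

22,0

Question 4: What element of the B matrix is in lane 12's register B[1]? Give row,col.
1,3

lane 12→12/4=3, 12 mod 4=0
i=1  r:2·0+1→1  c:3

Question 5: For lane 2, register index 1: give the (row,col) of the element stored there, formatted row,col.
5,0

lane 2→2/4=0, 2 mod 4=2
i=1  r:2·2+1→5  c:0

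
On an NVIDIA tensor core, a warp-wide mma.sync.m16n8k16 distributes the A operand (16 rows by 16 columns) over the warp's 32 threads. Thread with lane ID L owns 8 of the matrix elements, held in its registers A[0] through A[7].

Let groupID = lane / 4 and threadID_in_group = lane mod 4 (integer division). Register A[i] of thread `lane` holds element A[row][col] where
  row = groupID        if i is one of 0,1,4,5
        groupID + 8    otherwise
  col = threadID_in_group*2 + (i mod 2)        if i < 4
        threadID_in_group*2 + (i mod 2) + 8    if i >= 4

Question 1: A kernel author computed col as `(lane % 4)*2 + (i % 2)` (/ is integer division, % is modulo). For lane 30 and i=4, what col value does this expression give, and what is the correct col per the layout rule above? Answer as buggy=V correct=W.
buggy=4 correct=12

`(lane % 4)*2 + (i % 2)`[30,4]->4
L=30->gid=30>>2=7, tid=30&3=2
[4]->row 7+0=7  col 2·2+0+8=12
col: 4 vs 12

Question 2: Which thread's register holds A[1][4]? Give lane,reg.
6,0

r=1→G=1,rhi=0  c=4→chi=0,T=2,p=0
L=1*4+2=6  i=0*4+0*2+0=0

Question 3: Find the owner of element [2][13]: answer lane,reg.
10,5

r=2⇒gr=2,Rb=0  c=13⇒Cb=1,th=2,odd=1
L=2*4+2=10  i=1*4+0*2+1=5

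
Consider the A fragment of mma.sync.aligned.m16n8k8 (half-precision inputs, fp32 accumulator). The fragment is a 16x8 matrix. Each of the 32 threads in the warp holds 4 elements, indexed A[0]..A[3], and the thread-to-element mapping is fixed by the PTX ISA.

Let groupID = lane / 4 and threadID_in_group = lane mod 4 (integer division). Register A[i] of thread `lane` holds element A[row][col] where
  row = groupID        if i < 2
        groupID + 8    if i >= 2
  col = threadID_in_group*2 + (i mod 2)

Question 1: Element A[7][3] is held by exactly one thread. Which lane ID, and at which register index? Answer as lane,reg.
29,1

r=7⇒gr=7,Rb=0  c=3⇒th=1,odd=1
L=7*4+1=29  i=0*2+1=1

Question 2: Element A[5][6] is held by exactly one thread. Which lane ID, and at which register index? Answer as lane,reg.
23,0

r:5=>grp=5,rB=0  c:6=>tig=3,lo=0
L=5*4+3=23  i=0*2+0=0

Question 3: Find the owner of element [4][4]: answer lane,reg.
18,0

r:4=>grp=4,rB=0  c:4=>tig=2,lo=0
L=4*4+2=18  i=0*2+0=0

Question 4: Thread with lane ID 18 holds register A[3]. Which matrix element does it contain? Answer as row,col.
12,5

18: g=4,t=2
[3] (4+8,2*2+1) = (12,5)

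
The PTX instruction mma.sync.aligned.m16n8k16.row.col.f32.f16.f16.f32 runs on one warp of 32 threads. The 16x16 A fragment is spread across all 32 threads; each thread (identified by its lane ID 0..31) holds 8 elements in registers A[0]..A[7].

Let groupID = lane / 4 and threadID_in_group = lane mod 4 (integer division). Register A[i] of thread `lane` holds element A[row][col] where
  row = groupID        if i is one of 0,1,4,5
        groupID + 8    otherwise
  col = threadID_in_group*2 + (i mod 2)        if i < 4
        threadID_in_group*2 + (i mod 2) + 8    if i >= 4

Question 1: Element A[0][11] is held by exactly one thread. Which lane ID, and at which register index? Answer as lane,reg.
r=0⇒gr=0,Rb=0  c=11⇒Cb=1,th=1,odd=1
L=0*4+1=1  i=1*4+0*2+1=5

1,5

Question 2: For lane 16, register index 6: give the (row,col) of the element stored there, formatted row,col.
16: gid=4,tid=0
[6] (4+8,0*2+0+8) = (12,8)

12,8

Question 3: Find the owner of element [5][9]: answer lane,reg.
20,5

r=5→G=5,rhi=0  c=9→chi=1,T=0,p=1
L=5*4+0=20  i=1*4+0*2+1=5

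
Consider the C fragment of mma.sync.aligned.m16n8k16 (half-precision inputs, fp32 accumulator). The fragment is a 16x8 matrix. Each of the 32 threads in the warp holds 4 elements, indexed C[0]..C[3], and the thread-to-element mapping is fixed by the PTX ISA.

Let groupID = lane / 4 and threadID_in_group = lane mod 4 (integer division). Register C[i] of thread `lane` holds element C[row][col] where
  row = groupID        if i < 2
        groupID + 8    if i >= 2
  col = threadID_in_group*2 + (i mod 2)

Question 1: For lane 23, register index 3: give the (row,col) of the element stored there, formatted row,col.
lane 23: G=5 (23/4), T=3 (23%4)
i=3: r=5+8=13, c=3*2+1=7

13,7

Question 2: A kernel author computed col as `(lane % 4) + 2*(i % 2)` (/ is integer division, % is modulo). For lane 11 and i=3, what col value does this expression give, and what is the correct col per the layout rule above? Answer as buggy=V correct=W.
`(lane % 4) + 2*(i % 2)`[11,3]=>5
11: grp=2,tig=3
[3] (2+8,3*2+1) = (10,7)
col: 5 vs 7

buggy=5 correct=7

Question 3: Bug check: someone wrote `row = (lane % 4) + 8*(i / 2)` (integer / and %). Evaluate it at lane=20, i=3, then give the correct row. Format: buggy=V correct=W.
`(lane % 4) + 8*(i / 2)`[20,3]=>8
lane 20=>20/4=5, 20 mod 4=0
i=3  r:5+8=>13  c:2·0+1=>1
row: 8 vs 13

buggy=8 correct=13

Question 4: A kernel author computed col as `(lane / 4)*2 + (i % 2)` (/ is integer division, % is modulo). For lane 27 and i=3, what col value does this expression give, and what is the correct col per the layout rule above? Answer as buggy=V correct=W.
`(lane / 4)*2 + (i % 2)`[27,3]->13
27: gid=6,tid=3
[3] (6+8,3*2+1) = (14,7)
col: 13 vs 7

buggy=13 correct=7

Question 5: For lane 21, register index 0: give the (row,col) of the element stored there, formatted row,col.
lane 21=>21/4=5, 21 mod 4=1
i=0  r:5+0=>5  c:2·1+0=>2

5,2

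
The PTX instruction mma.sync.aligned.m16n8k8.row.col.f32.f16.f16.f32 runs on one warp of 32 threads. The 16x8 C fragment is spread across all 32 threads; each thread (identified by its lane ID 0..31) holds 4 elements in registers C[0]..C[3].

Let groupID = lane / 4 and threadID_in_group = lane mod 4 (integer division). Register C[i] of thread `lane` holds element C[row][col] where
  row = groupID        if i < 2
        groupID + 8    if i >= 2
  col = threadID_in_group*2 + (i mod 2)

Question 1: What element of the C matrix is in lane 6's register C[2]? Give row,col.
9,4

lane 6: gid=1 (6/4), tid=2 (6%4)
i=2: r=1+8=9, c=2*2+0=4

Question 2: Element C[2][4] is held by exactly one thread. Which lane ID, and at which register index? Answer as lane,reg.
r: 2->gid=2,r8=0  c: 4->tid=2,i&1=0
L=2*4+2=10  i=0*2+0=0

10,0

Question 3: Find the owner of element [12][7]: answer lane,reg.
r:12=>grp=4,rB=1  c:7=>tig=3,lo=1
L=4*4+3=19  i=1*2+1=3

19,3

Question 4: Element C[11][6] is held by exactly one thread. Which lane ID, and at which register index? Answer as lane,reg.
r=11⇒gr=3,Rb=1  c=6⇒th=3,odd=0
L=3*4+3=15  i=1*2+0=2

15,2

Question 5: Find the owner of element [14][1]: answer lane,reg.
r=14⇒gr=6,Rb=1  c=1⇒th=0,odd=1
L=6*4+0=24  i=1*2+1=3

24,3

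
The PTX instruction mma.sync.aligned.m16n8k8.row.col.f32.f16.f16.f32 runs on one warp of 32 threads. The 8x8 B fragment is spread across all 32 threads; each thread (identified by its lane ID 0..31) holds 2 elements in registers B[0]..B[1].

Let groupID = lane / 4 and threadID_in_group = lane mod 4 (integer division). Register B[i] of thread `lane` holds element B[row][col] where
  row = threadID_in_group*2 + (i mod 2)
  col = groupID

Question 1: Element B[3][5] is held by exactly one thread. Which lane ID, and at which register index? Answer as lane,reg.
21,1

c=5->g=5  r=3->t=1,b0=1
L=5*4+1=21  i=1=1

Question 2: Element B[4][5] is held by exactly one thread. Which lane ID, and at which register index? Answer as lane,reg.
22,0

c:5=>grp=5  r:4=>tig=2,lo=0
L=5*4+2=22  i=0=0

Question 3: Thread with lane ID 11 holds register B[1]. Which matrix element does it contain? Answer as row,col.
lane 11: gr=2 (11/4), th=3 (11%4)
i=1: r=3*2+1=7, c=gr=2

7,2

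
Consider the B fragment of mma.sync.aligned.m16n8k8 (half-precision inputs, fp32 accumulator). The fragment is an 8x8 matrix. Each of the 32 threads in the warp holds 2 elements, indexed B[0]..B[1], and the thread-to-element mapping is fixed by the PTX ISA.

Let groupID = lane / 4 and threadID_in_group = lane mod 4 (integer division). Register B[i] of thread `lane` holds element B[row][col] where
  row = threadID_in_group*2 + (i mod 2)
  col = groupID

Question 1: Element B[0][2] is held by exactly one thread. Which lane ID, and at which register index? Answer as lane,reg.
c:2=>grp=2  r:0=>tig=0,lo=0
L=2*4+0=8  i=0=0

8,0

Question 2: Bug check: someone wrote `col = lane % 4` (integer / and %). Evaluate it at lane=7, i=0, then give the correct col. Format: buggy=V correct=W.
buggy=3 correct=1

`lane % 4`[7,0]⇒3
lane 7: gr=1 (7/4), th=3 (7%4)
i=0: r=3*2+0=6, c=gr=1
col: 3 vs 1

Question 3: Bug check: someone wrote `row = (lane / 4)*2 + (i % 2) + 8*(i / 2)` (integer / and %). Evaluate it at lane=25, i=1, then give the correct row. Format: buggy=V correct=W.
buggy=13 correct=3

`(lane / 4)*2 + (i % 2) + 8*(i / 2)`[25,1]⇒13
lane 25: gr=6 (25/4), th=1 (25%4)
i=1: r=1*2+1=3, c=gr=6
row: 13 vs 3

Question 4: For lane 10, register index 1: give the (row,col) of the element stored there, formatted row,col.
5,2

lane 10->10/4=2, 10 mod 4=2
i=1  r:2·2+1->5  c:2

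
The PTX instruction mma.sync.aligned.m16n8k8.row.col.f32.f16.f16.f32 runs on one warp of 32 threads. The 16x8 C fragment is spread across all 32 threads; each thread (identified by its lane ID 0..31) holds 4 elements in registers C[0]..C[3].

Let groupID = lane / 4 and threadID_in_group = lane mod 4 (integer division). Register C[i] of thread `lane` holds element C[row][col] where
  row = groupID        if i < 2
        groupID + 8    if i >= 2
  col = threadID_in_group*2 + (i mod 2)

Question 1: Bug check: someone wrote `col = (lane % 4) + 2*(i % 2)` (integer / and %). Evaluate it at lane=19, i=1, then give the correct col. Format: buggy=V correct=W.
buggy=5 correct=7

`(lane % 4) + 2*(i % 2)`[19,1]→5
L=19→G=19>>2=4, T=19&3=3
[1]→row 4+0=4  col 3·2+1=7
col: 5 vs 7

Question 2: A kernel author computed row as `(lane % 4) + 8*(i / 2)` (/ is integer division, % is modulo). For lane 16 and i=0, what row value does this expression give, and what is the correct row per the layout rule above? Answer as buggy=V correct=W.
`(lane % 4) + 8*(i / 2)`[16,0]⇒0
lane 16⇒16/4=4, 16 mod 4=0
i=0  r:4+0⇒4  c:2·0+0⇒0
row: 0 vs 4

buggy=0 correct=4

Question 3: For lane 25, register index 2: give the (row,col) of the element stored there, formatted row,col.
L=25->gid=25>>2=6, tid=25&3=1
[2]->row 6+8=14  col 1·2+0=2

14,2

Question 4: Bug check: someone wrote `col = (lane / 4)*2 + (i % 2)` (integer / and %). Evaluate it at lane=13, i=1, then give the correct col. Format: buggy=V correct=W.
buggy=7 correct=3

`(lane / 4)*2 + (i % 2)`[13,1]→7
lane 13→13/4=3, 13 mod 4=1
i=1  r:3+0→3  c:2·1+1→3
col: 7 vs 3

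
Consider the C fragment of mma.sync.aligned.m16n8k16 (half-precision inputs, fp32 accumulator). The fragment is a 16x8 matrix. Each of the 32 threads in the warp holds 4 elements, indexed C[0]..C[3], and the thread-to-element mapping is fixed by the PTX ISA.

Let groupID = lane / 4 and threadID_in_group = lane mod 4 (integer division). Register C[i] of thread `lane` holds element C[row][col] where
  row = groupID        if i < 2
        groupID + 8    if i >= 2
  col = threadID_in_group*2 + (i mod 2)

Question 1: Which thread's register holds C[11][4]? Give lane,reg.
14,2

r=11⇒gr=3,Rb=1  c=4⇒th=2,odd=0
L=3*4+2=14  i=1*2+0=2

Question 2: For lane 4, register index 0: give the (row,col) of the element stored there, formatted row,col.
L=4⇒gr=4>>2=1, th=4&3=0
[0]⇒row 1+0=1  col 0·2+0=0

1,0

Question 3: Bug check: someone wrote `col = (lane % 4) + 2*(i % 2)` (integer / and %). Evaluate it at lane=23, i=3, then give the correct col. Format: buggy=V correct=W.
`(lane % 4) + 2*(i % 2)`[23,3]⇒5
L=23⇒gr=23>>2=5, th=23&3=3
[3]⇒row 5+8=13  col 3·2+1=7
col: 5 vs 7

buggy=5 correct=7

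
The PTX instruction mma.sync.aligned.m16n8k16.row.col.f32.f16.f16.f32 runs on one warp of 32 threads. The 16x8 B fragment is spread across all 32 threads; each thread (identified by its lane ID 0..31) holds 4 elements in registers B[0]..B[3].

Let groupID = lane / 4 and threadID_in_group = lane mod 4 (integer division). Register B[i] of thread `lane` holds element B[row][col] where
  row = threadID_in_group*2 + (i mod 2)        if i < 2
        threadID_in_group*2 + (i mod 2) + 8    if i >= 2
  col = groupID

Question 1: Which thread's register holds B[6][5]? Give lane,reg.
c=5⇒gr=5  r=6⇒Rb=0,th=3,odd=0
L=5*4+3=23  i=0*2+0=0

23,0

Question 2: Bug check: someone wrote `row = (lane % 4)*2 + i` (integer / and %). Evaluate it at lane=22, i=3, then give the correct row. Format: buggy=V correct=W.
buggy=7 correct=13

`(lane % 4)*2 + i`[22,3]=>7
L=22=>grp=22>>2=5, tig=22&3=2
[3]=>row 2·2+1+8=13  col grp=5
row: 7 vs 13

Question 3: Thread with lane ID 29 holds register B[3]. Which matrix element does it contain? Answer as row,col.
29: G=7,T=1
[3] (1*2+1+8,7) = (11,7)

11,7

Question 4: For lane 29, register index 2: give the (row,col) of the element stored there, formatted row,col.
lane 29: g=7 (29/4), t=1 (29%4)
i=2: r=1*2+0+8=10, c=g=7

10,7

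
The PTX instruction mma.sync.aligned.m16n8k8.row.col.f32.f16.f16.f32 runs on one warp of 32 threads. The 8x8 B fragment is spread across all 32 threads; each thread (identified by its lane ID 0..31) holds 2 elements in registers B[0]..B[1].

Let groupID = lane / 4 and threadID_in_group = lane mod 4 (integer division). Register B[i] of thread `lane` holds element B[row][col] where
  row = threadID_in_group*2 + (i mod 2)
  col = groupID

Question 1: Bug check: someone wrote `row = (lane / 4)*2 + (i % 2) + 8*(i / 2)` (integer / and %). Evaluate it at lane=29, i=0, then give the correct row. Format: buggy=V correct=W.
buggy=14 correct=2

`(lane / 4)*2 + (i % 2) + 8*(i / 2)`[29,0]=>14
L=29=>grp=29>>2=7, tig=29&3=1
[0]=>row 1·2+0=2  col grp=7
row: 14 vs 2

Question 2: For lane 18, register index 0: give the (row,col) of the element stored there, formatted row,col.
4,4

18: g=4,t=2
[0] (2*2+0,4) = (4,4)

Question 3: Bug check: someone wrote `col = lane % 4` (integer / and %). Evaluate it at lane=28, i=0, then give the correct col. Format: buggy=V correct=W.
buggy=0 correct=7

`lane % 4`[28,0]⇒0
L=28⇒gr=28>>2=7, th=28&3=0
[0]⇒row 0·2+0=0  col gr=7
col: 0 vs 7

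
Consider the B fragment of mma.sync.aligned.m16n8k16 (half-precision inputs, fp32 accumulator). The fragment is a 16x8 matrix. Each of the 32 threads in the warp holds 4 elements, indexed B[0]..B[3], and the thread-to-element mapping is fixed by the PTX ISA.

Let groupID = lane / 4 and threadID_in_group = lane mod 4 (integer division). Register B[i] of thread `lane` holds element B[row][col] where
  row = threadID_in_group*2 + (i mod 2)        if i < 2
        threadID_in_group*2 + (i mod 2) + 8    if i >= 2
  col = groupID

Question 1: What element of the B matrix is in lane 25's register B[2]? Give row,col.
10,6

lane 25: g=6 (25/4), t=1 (25%4)
i=2: r=1*2+0+8=10, c=g=6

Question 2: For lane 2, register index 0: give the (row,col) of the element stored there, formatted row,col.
2: g=0,t=2
[0] (2*2+0+0,0) = (4,0)

4,0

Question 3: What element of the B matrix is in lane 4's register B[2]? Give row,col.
8,1

lane 4⇒4/4=1, 4 mod 4=0
i=2  r:2·0+0+8⇒8  c:1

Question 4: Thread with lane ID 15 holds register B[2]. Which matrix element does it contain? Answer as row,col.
lane 15⇒15/4=3, 15 mod 4=3
i=2  r:2·3+0+8⇒14  c:3

14,3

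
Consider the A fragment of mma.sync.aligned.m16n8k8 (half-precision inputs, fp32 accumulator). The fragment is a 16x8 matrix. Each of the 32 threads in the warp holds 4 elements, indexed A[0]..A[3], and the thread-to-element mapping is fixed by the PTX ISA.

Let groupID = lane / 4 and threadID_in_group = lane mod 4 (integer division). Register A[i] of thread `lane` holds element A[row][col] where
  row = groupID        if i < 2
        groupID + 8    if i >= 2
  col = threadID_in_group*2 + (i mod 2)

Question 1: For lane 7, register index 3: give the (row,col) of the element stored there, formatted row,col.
lane 7: gid=1 (7/4), tid=3 (7%4)
i=3: r=1+8=9, c=3*2+1=7

9,7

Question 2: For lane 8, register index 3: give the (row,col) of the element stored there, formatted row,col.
lane 8: grp=2 (8/4), tig=0 (8%4)
i=3: r=2+8=10, c=0*2+1=1

10,1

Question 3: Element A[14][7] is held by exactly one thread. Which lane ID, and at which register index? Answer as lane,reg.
r=14->g=6,rb=1  c=7->t=3,b0=1
L=6*4+3=27  i=1*2+1=3

27,3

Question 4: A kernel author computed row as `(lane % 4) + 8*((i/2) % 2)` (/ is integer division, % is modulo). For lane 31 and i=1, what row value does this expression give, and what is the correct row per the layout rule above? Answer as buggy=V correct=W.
buggy=3 correct=7

`(lane % 4) + 8*((i/2) % 2)`[31,1]->3
lane 31->31/4=7, 31 mod 4=3
i=1  r:7+0->7  c:2·3+1->7
row: 3 vs 7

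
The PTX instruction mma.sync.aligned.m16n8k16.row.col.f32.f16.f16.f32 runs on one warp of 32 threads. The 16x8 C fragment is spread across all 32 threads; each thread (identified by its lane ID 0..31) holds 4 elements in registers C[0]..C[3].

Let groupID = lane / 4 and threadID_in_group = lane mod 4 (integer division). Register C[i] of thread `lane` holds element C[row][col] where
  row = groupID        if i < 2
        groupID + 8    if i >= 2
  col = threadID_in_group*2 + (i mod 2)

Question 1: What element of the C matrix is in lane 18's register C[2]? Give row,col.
18: gr=4,th=2
[2] (4+8,2*2+0) = (12,4)

12,4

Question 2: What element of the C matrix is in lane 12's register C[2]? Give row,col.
L=12→G=12>>2=3, T=12&3=0
[2]→row 3+8=11  col 0·2+0=0

11,0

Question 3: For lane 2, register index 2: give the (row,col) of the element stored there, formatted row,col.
8,4

lane 2: gid=0 (2/4), tid=2 (2%4)
i=2: r=0+8=8, c=2*2+0=4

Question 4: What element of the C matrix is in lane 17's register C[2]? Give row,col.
12,2

17: grp=4,tig=1
[2] (4+8,1*2+0) = (12,2)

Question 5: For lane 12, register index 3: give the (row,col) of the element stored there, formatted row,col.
11,1

lane 12⇒12/4=3, 12 mod 4=0
i=3  r:3+8⇒11  c:2·0+1⇒1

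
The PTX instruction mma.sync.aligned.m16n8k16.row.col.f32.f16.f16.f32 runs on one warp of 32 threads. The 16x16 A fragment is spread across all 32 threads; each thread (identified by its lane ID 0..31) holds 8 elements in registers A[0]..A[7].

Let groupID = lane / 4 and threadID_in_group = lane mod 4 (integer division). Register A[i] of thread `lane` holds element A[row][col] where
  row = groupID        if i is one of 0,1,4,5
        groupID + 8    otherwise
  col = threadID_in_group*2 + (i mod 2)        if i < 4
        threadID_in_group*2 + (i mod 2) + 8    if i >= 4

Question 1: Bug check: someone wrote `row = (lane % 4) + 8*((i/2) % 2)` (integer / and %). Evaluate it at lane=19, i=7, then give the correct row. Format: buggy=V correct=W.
`(lane % 4) + 8*((i/2) % 2)`[19,7]→11
19: G=4,T=3
[7] (4+8,3*2+1+8) = (12,15)
row: 11 vs 12

buggy=11 correct=12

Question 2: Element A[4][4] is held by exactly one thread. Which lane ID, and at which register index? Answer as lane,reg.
18,0

r:4=>grp=4,rB=0  c:4=>cB=0,tig=2,lo=0
L=4*4+2=18  i=0*4+0*2+0=0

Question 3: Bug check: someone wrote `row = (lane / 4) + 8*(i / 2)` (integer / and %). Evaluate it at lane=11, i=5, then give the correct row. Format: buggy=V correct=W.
buggy=18 correct=2

`(lane / 4) + 8*(i / 2)`[11,5]→18
lane 11→11/4=2, 11 mod 4=3
i=5  r:2+0→2  c:2·3+1+8→15
row: 18 vs 2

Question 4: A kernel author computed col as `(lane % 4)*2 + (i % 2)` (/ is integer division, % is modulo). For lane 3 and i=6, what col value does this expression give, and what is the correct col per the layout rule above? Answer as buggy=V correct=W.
`(lane % 4)*2 + (i % 2)`[3,6]=>6
lane 3=>3/4=0, 3 mod 4=3
i=6  r:0+8=>8  c:2·3+0+8=>14
col: 6 vs 14

buggy=6 correct=14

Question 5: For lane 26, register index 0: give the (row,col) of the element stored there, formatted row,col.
6,4

26: g=6,t=2
[0] (6+0,2*2+0+0) = (6,4)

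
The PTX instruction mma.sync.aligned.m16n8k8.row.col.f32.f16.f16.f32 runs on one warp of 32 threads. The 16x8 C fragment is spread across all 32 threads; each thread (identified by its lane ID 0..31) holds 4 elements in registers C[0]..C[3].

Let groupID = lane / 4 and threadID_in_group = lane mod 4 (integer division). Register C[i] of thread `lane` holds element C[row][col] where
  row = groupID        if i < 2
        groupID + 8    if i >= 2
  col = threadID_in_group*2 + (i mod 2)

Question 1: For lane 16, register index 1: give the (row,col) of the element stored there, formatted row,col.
4,1

lane 16: gid=4 (16/4), tid=0 (16%4)
i=1: r=4+0=4, c=0*2+1=1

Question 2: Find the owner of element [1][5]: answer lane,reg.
6,1

r: 1->gid=1,r8=0  c: 5->tid=2,i&1=1
L=1*4+2=6  i=0*2+1=1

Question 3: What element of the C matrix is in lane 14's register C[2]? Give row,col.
11,4

lane 14->14/4=3, 14 mod 4=2
i=2  r:3+8->11  c:2·2+0->4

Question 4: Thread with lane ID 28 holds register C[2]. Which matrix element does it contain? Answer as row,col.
15,0

lane 28→28/4=7, 28 mod 4=0
i=2  r:7+8→15  c:2·0+0→0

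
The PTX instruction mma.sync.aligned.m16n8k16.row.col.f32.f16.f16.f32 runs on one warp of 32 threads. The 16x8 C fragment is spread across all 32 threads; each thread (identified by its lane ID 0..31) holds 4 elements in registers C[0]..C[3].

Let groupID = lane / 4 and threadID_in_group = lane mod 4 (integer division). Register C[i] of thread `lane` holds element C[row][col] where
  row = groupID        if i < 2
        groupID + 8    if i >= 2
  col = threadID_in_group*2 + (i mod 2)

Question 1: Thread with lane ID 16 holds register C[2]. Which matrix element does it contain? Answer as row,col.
lane 16: gr=4 (16/4), th=0 (16%4)
i=2: r=4+8=12, c=0*2+0=0

12,0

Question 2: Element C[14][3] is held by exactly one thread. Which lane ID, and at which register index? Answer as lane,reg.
r=14->g=6,rb=1  c=3->t=1,b0=1
L=6*4+1=25  i=1*2+1=3

25,3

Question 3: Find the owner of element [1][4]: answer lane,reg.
r=1→G=1,rhi=0  c=4→T=2,p=0
L=1*4+2=6  i=0*2+0=0

6,0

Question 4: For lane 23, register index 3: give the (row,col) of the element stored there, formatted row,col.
lane 23: G=5 (23/4), T=3 (23%4)
i=3: r=5+8=13, c=3*2+1=7

13,7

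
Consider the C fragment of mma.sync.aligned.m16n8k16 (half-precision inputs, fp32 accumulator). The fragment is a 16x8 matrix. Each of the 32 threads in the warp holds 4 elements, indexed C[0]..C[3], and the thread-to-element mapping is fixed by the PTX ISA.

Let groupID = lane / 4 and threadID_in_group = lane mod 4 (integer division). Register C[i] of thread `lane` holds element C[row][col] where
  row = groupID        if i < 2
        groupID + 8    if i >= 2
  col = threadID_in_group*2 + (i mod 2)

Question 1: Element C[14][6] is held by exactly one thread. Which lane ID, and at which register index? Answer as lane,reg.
r=14->g=6,rb=1  c=6->t=3,b0=0
L=6*4+3=27  i=1*2+0=2

27,2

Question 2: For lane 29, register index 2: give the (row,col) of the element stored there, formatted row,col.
lane 29: g=7 (29/4), t=1 (29%4)
i=2: r=7+8=15, c=1*2+0=2

15,2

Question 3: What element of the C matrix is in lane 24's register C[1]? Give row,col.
L=24=>grp=24>>2=6, tig=24&3=0
[1]=>row 6+0=6  col 0·2+1=1

6,1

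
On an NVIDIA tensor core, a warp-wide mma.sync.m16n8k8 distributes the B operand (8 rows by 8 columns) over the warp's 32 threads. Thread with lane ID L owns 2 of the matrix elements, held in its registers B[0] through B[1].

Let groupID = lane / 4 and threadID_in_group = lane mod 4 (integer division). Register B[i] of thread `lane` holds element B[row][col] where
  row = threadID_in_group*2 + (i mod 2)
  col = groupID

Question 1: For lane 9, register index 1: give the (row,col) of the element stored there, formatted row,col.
lane 9⇒9/4=2, 9 mod 4=1
i=1  r:2·1+1⇒3  c:2

3,2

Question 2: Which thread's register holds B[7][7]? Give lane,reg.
c:7=>grp=7  r:7=>tig=3,lo=1
L=7*4+3=31  i=1=1

31,1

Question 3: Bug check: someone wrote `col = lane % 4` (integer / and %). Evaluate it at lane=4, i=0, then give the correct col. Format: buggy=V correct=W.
buggy=0 correct=1

`lane % 4`[4,0]=>0
L=4=>grp=4>>2=1, tig=4&3=0
[0]=>row 0·2+0=0  col grp=1
col: 0 vs 1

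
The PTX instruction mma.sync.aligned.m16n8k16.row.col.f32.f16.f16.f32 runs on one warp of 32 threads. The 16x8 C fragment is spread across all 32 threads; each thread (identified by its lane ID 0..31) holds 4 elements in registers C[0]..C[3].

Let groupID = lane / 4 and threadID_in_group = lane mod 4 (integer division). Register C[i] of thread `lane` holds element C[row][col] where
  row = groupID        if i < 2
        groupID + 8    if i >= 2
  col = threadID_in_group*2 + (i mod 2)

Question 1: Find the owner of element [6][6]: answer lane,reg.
r=6⇒gr=6,Rb=0  c=6⇒th=3,odd=0
L=6*4+3=27  i=0*2+0=0

27,0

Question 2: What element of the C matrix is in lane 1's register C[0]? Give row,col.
0,2

lane 1: G=0 (1/4), T=1 (1%4)
i=0: r=0+0=0, c=1*2+0=2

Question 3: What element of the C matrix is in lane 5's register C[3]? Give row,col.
9,3

lane 5⇒5/4=1, 5 mod 4=1
i=3  r:1+8⇒9  c:2·1+1⇒3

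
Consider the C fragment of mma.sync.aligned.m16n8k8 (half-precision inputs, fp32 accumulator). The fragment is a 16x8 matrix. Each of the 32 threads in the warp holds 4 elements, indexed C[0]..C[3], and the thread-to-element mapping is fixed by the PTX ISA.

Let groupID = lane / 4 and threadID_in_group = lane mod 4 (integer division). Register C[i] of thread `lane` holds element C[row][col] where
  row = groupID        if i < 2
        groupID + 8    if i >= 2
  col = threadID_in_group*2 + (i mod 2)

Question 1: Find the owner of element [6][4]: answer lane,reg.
26,0

r: 6->gid=6,r8=0  c: 4->tid=2,i&1=0
L=6*4+2=26  i=0*2+0=0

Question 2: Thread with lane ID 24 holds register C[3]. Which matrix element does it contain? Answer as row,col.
L=24⇒gr=24>>2=6, th=24&3=0
[3]⇒row 6+8=14  col 0·2+1=1

14,1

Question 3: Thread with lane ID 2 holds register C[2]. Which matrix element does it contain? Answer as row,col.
8,4

L=2=>grp=2>>2=0, tig=2&3=2
[2]=>row 0+8=8  col 2·2+0=4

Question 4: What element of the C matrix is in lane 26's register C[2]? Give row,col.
14,4

lane 26: gr=6 (26/4), th=2 (26%4)
i=2: r=6+8=14, c=2*2+0=4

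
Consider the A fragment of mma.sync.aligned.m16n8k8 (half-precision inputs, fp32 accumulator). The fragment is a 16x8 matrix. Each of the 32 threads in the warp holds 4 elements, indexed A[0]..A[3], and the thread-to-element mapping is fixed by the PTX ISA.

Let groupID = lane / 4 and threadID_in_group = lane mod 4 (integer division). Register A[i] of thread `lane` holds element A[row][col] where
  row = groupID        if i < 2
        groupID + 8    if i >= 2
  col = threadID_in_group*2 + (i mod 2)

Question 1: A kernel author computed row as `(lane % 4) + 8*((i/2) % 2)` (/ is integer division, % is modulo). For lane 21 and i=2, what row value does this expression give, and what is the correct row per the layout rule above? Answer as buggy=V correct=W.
buggy=9 correct=13

`(lane % 4) + 8*((i/2) % 2)`[21,2]⇒9
L=21⇒gr=21>>2=5, th=21&3=1
[2]⇒row 5+8=13  col 1·2+0=2
row: 9 vs 13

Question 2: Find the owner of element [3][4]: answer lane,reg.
14,0

r=3→G=3,rhi=0  c=4→T=2,p=0
L=3*4+2=14  i=0*2+0=0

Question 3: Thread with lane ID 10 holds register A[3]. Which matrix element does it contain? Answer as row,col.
lane 10: g=2 (10/4), t=2 (10%4)
i=3: r=2+8=10, c=2*2+1=5

10,5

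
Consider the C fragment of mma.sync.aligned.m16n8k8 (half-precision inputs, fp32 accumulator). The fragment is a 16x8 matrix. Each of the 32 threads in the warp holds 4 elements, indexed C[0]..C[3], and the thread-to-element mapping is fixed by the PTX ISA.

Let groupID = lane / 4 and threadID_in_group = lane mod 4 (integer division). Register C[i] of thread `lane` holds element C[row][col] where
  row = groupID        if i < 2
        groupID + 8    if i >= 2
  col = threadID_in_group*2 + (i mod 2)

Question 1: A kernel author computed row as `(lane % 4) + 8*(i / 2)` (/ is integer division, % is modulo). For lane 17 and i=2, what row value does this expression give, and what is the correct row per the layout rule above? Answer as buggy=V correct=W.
`(lane % 4) + 8*(i / 2)`[17,2]→9
lane 17: G=4 (17/4), T=1 (17%4)
i=2: r=4+8=12, c=1*2+0=2
row: 9 vs 12

buggy=9 correct=12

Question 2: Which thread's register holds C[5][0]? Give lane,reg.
r:5=>grp=5,rB=0  c:0=>tig=0,lo=0
L=5*4+0=20  i=0*2+0=0

20,0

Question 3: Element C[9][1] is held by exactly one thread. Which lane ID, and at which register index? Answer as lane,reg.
r:9=>grp=1,rB=1  c:1=>tig=0,lo=1
L=1*4+0=4  i=1*2+1=3

4,3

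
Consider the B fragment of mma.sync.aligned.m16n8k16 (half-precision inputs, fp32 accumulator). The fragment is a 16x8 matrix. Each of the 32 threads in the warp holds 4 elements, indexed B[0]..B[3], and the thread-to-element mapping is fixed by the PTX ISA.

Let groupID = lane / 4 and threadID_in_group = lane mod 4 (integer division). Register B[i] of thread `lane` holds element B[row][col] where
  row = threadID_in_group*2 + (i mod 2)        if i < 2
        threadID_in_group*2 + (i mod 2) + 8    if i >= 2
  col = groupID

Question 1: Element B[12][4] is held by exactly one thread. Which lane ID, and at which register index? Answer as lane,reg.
c=4->g=4  r=12->rb=1,t=2,b0=0
L=4*4+2=18  i=1*2+0=2

18,2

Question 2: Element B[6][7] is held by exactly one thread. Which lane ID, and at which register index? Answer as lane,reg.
c: 7->gid=7  r: 6->r8=0,tid=3,i&1=0
L=7*4+3=31  i=0*2+0=0

31,0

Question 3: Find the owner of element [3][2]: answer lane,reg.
c: 2->gid=2  r: 3->r8=0,tid=1,i&1=1
L=2*4+1=9  i=0*2+1=1

9,1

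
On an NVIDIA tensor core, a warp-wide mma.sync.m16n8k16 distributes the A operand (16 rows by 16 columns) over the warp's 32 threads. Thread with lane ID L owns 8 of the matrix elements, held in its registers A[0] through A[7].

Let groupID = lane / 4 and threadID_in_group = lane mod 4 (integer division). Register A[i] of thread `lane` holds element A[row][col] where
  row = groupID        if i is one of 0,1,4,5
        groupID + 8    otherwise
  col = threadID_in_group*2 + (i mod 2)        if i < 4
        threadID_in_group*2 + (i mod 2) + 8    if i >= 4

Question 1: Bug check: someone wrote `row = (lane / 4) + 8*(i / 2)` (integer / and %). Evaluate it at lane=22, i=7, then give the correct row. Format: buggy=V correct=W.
buggy=29 correct=13

`(lane / 4) + 8*(i / 2)`[22,7]⇒29
L=22⇒gr=22>>2=5, th=22&3=2
[7]⇒row 5+8=13  col 2·2+1+8=13
row: 29 vs 13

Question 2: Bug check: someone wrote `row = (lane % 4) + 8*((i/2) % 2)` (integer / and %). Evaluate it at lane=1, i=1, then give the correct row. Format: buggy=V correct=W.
buggy=1 correct=0

`(lane % 4) + 8*((i/2) % 2)`[1,1]->1
lane 1: g=0 (1/4), t=1 (1%4)
i=1: r=0+0=0, c=1*2+1+0=3
row: 1 vs 0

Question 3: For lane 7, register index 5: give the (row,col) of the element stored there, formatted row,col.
1,15

L=7⇒gr=7>>2=1, th=7&3=3
[5]⇒row 1+0=1  col 3·2+1+8=15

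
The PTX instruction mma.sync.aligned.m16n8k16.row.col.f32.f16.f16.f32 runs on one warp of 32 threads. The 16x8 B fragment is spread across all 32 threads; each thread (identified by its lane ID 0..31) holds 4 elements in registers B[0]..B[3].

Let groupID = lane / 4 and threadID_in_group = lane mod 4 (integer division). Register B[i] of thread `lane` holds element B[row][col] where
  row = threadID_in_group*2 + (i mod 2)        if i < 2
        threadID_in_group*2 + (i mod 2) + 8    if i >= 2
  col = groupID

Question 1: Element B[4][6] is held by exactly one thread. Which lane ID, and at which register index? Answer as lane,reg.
c=6->g=6  r=4->rb=0,t=2,b0=0
L=6*4+2=26  i=0*2+0=0

26,0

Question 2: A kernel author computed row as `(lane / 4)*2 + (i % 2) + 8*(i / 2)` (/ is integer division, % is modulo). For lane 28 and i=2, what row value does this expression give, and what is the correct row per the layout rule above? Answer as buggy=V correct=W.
buggy=22 correct=8

`(lane / 4)*2 + (i % 2) + 8*(i / 2)`[28,2]->22
L=28->g=28>>2=7, t=28&3=0
[2]->row 0·2+0+8=8  col g=7
row: 22 vs 8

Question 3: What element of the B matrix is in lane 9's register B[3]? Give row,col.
L=9->gid=9>>2=2, tid=9&3=1
[3]->row 1·2+1+8=11  col gid=2

11,2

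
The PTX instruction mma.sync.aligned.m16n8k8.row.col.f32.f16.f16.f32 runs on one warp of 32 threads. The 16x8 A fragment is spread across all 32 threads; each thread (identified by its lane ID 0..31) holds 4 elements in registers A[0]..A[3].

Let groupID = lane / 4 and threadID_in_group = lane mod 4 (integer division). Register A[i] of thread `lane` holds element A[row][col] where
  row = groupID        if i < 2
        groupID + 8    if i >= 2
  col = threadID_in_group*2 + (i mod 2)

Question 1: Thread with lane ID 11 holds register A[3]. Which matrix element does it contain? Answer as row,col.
10,7

11: gid=2,tid=3
[3] (2+8,3*2+1) = (10,7)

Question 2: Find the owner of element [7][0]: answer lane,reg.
28,0

r=7->g=7,rb=0  c=0->t=0,b0=0
L=7*4+0=28  i=0*2+0=0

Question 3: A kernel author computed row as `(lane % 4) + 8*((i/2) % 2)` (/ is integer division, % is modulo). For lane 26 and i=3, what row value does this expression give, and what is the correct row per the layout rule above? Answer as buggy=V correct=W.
buggy=10 correct=14

`(lane % 4) + 8*((i/2) % 2)`[26,3]=>10
lane 26=>26/4=6, 26 mod 4=2
i=3  r:6+8=>14  c:2·2+1=>5
row: 10 vs 14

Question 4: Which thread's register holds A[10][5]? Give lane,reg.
10,3

r=10⇒gr=2,Rb=1  c=5⇒th=2,odd=1
L=2*4+2=10  i=1*2+1=3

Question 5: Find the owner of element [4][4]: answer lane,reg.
r=4→G=4,rhi=0  c=4→T=2,p=0
L=4*4+2=18  i=0*2+0=0

18,0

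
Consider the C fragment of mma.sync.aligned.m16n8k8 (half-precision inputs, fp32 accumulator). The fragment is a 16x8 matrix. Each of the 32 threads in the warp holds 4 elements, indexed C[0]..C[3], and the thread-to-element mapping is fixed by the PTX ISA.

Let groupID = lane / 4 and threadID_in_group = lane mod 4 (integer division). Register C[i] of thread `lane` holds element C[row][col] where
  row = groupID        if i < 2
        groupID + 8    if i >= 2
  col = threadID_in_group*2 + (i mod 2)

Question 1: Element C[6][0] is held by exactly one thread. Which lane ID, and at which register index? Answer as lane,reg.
r=6⇒gr=6,Rb=0  c=0⇒th=0,odd=0
L=6*4+0=24  i=0*2+0=0

24,0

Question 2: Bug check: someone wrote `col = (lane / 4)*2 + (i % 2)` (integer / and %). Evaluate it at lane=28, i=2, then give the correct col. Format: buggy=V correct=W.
buggy=14 correct=0

`(lane / 4)*2 + (i % 2)`[28,2]⇒14
lane 28: gr=7 (28/4), th=0 (28%4)
i=2: r=7+8=15, c=0*2+0=0
col: 14 vs 0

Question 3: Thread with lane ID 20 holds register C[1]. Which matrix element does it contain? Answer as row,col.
5,1

lane 20→20/4=5, 20 mod 4=0
i=1  r:5+0→5  c:2·0+1→1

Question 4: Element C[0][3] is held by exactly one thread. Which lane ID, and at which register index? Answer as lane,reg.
r: 0->gid=0,r8=0  c: 3->tid=1,i&1=1
L=0*4+1=1  i=0*2+1=1

1,1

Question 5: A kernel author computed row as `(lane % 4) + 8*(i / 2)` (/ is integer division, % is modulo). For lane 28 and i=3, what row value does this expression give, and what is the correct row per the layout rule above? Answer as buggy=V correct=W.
`(lane % 4) + 8*(i / 2)`[28,3]→8
28: G=7,T=0
[3] (7+8,0*2+1) = (15,1)
row: 8 vs 15

buggy=8 correct=15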